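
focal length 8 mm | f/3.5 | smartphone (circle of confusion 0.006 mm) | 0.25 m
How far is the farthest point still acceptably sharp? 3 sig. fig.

Hyperfocal distance H = f²/(N·c) + f = 8²/(3.5 × 0.006) + 8 = 64/0.021 + 8 ≈ 3055.6 mm ≈ 3.056 m.
Far limit Df = s·(H − f)/(H − s) = 250 × (3055.6 − 8) / (3055.6 − 250) = 250 × 3047.6 / 2805.6 ≈ 271.56 mm.

272 mm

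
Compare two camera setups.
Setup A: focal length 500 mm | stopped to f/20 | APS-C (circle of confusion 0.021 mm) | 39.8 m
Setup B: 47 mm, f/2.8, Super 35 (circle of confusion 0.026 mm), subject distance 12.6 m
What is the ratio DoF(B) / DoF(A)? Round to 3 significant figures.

2.38

Setup A: H = 500²/(20×0.021) + 500 ≈ 595738.1 mm; DoF = Df − Dn = 42613.5 − 37335.0 ≈ 5278.5 mm.
Setup B: H = 47²/(2.8×0.026) + 47 ≈ 30390.4 mm; DoF = Df − Dn = 21491 − 8913 ≈ 12578 mm.
Ratio = 12578 / 5278.5 ≈ 2.38.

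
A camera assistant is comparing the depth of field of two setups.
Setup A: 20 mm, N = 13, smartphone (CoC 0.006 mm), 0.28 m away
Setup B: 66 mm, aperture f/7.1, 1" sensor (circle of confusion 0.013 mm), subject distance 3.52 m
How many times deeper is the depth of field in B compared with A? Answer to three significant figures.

Setup A: H = 20²/(13×0.006) + 20 ≈ 5148.2 mm; DoF = Df − Dn = 294.954 − 266.489 ≈ 28.465 mm.
Setup B: H = 66²/(7.1×0.013) + 66 ≈ 47259.9 mm; DoF = Df − Dn = 3797.96 − 3279.95 ≈ 518.01 mm.
Ratio = 518.01 / 28.465 ≈ 18.2.

18.2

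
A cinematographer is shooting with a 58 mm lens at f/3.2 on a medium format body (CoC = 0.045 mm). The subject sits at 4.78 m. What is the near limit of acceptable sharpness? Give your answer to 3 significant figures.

3.98 m

Hyperfocal distance H = f²/(N·c) + f = 58²/(3.2 × 0.045) + 58 = 3364/0.144 + 58 ≈ 23419.1 mm ≈ 23.42 m.
Near limit Dn = s·(H − f)/(H + s − 2f) = 4780 × (23419.1 − 58) / (23419.1 + 4780 − 2 × 58) = 4780 × 23361.1 / 28083.1 ≈ 3976.3 mm ≈ 3.98 m.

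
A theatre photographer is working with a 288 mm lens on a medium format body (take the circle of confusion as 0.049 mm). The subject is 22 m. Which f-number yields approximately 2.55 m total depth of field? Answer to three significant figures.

f/4.50

Write h = H − f = f²/(N·c). The thin-lens limits are Dn = s·h/(h + (s−f)) and Df = s·h/(h − (s−f)), so DoF = Df − Dn = 2·s·(s−f)·h / (h² − (s−f)²).
That is a quadratic in h: DoF·h² − 2·s·(s−f)·h − DoF·(s−f)² = 0 ⇒ h = (s−f)·(s + √(s² + DoF²)) / DoF = 21712 × (22000 + √(22000² + 2550²)) / 2550 = 21712 × (22000 + 22147.3) / 2550 ≈ 375893 mm.
Then N = f²/(c·h) = 288² / (0.049 × 375893) = 82944 / 18419 ≈ 4.50.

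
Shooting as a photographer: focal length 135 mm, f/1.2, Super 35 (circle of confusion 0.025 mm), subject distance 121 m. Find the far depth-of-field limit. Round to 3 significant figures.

151 m

Hyperfocal distance H = f²/(N·c) + f = 135²/(1.2 × 0.025) + 135 = 18225/0.03 + 135 ≈ 607635.0 mm ≈ 607.6 m.
Far limit Df = s·(H − f)/(H − s) = 121000 × (607635.0 − 135) / (607635.0 − 121000) = 121000 × 607500.0 / 486635.0 ≈ 151053 mm ≈ 151 m.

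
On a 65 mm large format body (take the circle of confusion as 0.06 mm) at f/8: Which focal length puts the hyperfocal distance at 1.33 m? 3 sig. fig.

25.0 mm

From H = f²/(N·c) + f, with f ≪ H: f ≈ √(H·N·c) = √(1330 × 8 × 0.06) = √638.40 ≈ 25.27 mm.
Exact: f² + N·c·f − N·c·H = 0 ⇒ f = (−N·c + √((N·c)² + 4·N·c·H))/2 = (−0.48 + √2553.8)/2 ≈ 25.028 mm ≈ 25.0 mm.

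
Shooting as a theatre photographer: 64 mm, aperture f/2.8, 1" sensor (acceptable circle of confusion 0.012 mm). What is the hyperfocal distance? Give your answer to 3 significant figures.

Hyperfocal distance H = f²/(N·c) + f = 64²/(2.8 × 0.012) + 64 = 4096/0.0336 + 64 ≈ 121968.8 mm ≈ 122 m.

122 m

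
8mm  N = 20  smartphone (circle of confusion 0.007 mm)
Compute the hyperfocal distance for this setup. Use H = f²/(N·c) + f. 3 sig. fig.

Hyperfocal distance H = f²/(N·c) + f = 8²/(20 × 0.007) + 8 = 64/0.14 + 8 ≈ 465.1 mm ≈ 0.465 m.

465 mm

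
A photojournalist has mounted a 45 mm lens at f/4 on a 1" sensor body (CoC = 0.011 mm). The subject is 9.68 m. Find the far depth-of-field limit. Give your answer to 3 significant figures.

12.2 m

Hyperfocal distance H = f²/(N·c) + f = 45²/(4 × 0.011) + 45 = 2025/0.044 + 45 ≈ 46067.7 mm ≈ 46.07 m.
Far limit Df = s·(H − f)/(H − s) = 9680 × (46067.7 − 45) / (46067.7 − 9680) = 9680 × 46022.7 / 36387.7 ≈ 12243 mm ≈ 12.2 m.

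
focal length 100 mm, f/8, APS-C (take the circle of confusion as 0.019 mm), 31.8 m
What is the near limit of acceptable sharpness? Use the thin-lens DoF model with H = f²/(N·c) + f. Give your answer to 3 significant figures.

Hyperfocal distance H = f²/(N·c) + f = 100²/(8 × 0.019) + 100 = 10000/0.152 + 100 ≈ 65889.5 mm ≈ 65.89 m.
Near limit Dn = s·(H − f)/(H + s − 2f) = 31800 × (65889.5 − 100) / (65889.5 + 31800 − 2 × 100) = 31800 × 65789.5 / 97489.5 ≈ 21460 mm ≈ 21.5 m.

21.5 m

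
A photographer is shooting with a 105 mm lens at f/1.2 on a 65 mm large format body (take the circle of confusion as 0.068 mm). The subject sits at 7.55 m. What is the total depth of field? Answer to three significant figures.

Hyperfocal distance H = f²/(N·c) + f = 105²/(1.2 × 0.068) + 105 = 11025/0.0816 + 105 ≈ 135215.3 mm ≈ 135.2 m.
Near limit Dn = s·(H − f)/(H + s − 2f) = 7550 × (135215.3 − 105) / (135215.3 + 7550 − 2 × 105) = 7550 × 135110.3 / 142555.3 ≈ 7155.70 mm.
Far limit Df = s·(H − f)/(H − s) = 7550 × (135215.3 − 105) / (135215.3 − 7550) = 7550 × 135110.3 / 127665.3 ≈ 7990.29 mm.
Depth of field = Df − Dn = 7990.29 − 7155.70 ≈ 834.59 mm ≈ 0.835 m.

0.835 m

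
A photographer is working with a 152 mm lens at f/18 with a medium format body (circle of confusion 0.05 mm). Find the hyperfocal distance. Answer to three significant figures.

25.8 m

Hyperfocal distance H = f²/(N·c) + f = 152²/(18 × 0.05) + 152 = 23104/0.9 + 152 ≈ 25823.1 mm ≈ 25.8 m.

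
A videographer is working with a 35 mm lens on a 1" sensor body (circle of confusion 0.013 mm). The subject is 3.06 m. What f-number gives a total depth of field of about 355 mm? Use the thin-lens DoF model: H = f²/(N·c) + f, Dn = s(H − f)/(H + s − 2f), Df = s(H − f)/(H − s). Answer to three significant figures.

f/1.80

Write h = H − f = f²/(N·c). The thin-lens limits are Dn = s·h/(h + (s−f)) and Df = s·h/(h − (s−f)), so DoF = Df − Dn = 2·s·(s−f)·h / (h² − (s−f)²).
That is a quadratic in h: DoF·h² − 2·s·(s−f)·h − DoF·(s−f)² = 0 ⇒ h = (s−f)·(s + √(s² + DoF²)) / DoF = 3025 × (3060 + √(3060² + 355²)) / 355 = 3025 × (3060 + 3080.52) / 355 ≈ 52324 mm.
Then N = f²/(c·h) = 35² / (0.013 × 52324) = 1225 / 680.21 ≈ 1.80.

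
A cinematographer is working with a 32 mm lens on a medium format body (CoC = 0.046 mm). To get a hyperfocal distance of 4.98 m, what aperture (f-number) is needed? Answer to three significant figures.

Rearrange H = f²/(N·c) + f for N: N = f² / ((H − f)·c).
N = 32² / ((4980 − 32) × 0.046) = 1024 / 227.6 ≈ 4.50.

f/4.50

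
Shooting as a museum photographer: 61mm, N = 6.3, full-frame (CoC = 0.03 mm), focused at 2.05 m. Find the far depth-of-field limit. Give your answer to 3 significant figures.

2.28 m

Hyperfocal distance H = f²/(N·c) + f = 61²/(6.3 × 0.03) + 61 = 3721/0.189 + 61 ≈ 19748.8 mm ≈ 19.75 m.
Far limit Df = s·(H − f)/(H − s) = 2050 × (19748.8 − 61) / (19748.8 − 2050) = 2050 × 19687.8 / 17698.8 ≈ 2280.4 mm ≈ 2.28 m.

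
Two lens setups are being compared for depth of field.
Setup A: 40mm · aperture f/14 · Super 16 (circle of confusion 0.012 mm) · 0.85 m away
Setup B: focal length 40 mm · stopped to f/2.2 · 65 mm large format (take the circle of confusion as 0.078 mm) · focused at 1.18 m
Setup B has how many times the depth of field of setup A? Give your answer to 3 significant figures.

Setup A: H = 40²/(14×0.012) + 40 ≈ 9563.8 mm; DoF = Df − Dn = 929.01 − 783.37 ≈ 145.64 mm.
Setup B: H = 40²/(2.2×0.078) + 40 ≈ 9364.0 mm; DoF = Df − Dn = 1344.37 − 1051.45 ≈ 292.92 mm.
Ratio = 292.92 / 145.64 ≈ 2.01.

2.01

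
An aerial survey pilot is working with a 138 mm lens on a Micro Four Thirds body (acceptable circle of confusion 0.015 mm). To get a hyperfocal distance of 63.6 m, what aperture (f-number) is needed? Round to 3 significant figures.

Rearrange H = f²/(N·c) + f for N: N = f² / ((H − f)·c).
N = 138² / ((63600 − 138) × 0.015) = 19044 / 951.9 ≈ 20.

f/20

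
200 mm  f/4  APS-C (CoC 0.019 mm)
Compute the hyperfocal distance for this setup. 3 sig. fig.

527 m

Hyperfocal distance H = f²/(N·c) + f = 200²/(4 × 0.019) + 200 = 40000/0.076 + 200 ≈ 526515.8 mm ≈ 527 m.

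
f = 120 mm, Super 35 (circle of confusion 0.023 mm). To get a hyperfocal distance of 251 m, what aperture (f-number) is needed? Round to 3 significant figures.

f/2.50

Rearrange H = f²/(N·c) + f for N: N = f² / ((H − f)·c).
N = 120² / ((251000 − 120) × 0.023) = 14400 / 5770 ≈ 2.50.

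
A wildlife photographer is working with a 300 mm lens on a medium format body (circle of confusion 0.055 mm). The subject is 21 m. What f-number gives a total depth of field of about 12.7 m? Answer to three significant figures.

f/22

Write h = H − f = f²/(N·c). The thin-lens limits are Dn = s·h/(h + (s−f)) and Df = s·h/(h − (s−f)), so DoF = Df − Dn = 2·s·(s−f)·h / (h² − (s−f)²).
That is a quadratic in h: DoF·h² − 2·s·(s−f)·h − DoF·(s−f)² = 0 ⇒ h = (s−f)·(s + √(s² + DoF²)) / DoF = 20700 × (21000 + √(21000² + 12700²)) / 12700 = 20700 × (21000 + 24541.6) / 12700 ≈ 74229 mm.
Then N = f²/(c·h) = 300² / (0.055 × 74229) = 90000 / 4082.6 ≈ 22.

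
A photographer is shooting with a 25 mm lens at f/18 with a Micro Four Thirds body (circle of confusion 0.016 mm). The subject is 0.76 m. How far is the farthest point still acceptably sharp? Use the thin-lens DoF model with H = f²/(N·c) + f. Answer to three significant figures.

Hyperfocal distance H = f²/(N·c) + f = 25²/(18 × 0.016) + 25 = 625/0.288 + 25 ≈ 2195.1 mm ≈ 2.195 m.
Far limit Df = s·(H − f)/(H − s) = 760 × (2195.1 − 25) / (2195.1 − 760) = 760 × 2170.1 / 1435.1 ≈ 1149.2 mm ≈ 1.15 m.

1.15 m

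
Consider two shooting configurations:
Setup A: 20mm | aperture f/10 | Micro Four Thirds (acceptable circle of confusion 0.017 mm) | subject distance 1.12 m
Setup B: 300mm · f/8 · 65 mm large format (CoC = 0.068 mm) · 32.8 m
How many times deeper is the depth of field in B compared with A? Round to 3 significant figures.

10.0

Setup A: H = 20²/(10×0.017) + 20 ≈ 2372.9 mm; DoF = Df − Dn = 2103.3 − 763.2 ≈ 1340.1 mm.
Setup B: H = 300²/(8×0.068) + 300 ≈ 165741.2 mm; DoF = Df − Dn = 40819 − 27415 ≈ 13404 mm.
Ratio = 13404 / 1340.1 ≈ 10.0.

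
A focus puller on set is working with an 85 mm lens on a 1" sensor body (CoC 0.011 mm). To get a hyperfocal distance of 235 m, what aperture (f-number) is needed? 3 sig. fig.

f/2.80

Rearrange H = f²/(N·c) + f for N: N = f² / ((H − f)·c).
N = 85² / ((235000 − 85) × 0.011) = 7225 / 2584 ≈ 2.80.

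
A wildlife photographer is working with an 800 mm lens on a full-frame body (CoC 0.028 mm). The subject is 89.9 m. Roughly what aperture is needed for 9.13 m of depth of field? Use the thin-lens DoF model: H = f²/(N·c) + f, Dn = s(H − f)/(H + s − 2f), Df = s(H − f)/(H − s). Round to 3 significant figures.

f/13

Write h = H − f = f²/(N·c). The thin-lens limits are Dn = s·h/(h + (s−f)) and Df = s·h/(h − (s−f)), so DoF = Df − Dn = 2·s·(s−f)·h / (h² − (s−f)²).
That is a quadratic in h: DoF·h² − 2·s·(s−f)·h − DoF·(s−f)² = 0 ⇒ h = (s−f)·(s + √(s² + DoF²)) / DoF = 89100 × (89900 + √(89900² + 9130²)) / 9130 = 89100 × (89900 + 90362.4) / 9130 ≈ 1759187 mm.
Then N = f²/(c·h) = 800² / (0.028 × 1759187) = 640000 / 49257 ≈ 13.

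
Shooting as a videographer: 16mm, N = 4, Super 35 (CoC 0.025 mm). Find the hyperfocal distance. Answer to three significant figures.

2.58 m

Hyperfocal distance H = f²/(N·c) + f = 16²/(4 × 0.025) + 16 = 256/0.1 + 16 ≈ 2576.0 mm ≈ 2.58 m.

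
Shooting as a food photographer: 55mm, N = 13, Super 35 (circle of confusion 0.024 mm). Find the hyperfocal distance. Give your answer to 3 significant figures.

9.75 m

Hyperfocal distance H = f²/(N·c) + f = 55²/(13 × 0.024) + 55 = 3025/0.312 + 55 ≈ 9750.5 mm ≈ 9.75 m.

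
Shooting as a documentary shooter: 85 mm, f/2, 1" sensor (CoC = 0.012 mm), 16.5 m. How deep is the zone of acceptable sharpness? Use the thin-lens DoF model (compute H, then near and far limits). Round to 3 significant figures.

Hyperfocal distance H = f²/(N·c) + f = 85²/(2 × 0.012) + 85 = 7225/0.024 + 85 ≈ 301126.7 mm ≈ 301.1 m.
Near limit Dn = s·(H − f)/(H + s − 2f) = 16500 × (301126.7 − 85) / (301126.7 + 16500 − 2 × 85) = 16500 × 301041.7 / 317456.7 ≈ 15646.8 mm.
Far limit Df = s·(H − f)/(H − s) = 16500 × (301126.7 − 85) / (301126.7 − 16500) = 16500 × 301041.7 / 284626.7 ≈ 17451.6 mm.
Depth of field = Df − Dn = 17451.6 − 15646.8 ≈ 1804.8 mm ≈ 1.80 m.

1.80 m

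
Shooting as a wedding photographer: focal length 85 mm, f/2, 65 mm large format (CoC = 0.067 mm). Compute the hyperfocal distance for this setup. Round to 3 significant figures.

Hyperfocal distance H = f²/(N·c) + f = 85²/(2 × 0.067) + 85 = 7225/0.134 + 85 ≈ 54002.9 mm ≈ 54.0 m.

54.0 m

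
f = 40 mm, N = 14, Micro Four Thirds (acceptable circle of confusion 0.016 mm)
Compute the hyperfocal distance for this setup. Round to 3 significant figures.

Hyperfocal distance H = f²/(N·c) + f = 40²/(14 × 0.016) + 40 = 1600/0.224 + 40 ≈ 7182.9 mm ≈ 7.18 m.

7.18 m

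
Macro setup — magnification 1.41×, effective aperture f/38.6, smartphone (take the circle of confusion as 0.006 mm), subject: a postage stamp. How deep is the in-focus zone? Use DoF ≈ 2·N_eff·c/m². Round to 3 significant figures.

At magnification m, DoF ≈ 2·N_eff·c/m² = 2 × 38.6 × 0.006 / 1.41² = 0.4632 / 1.988 ≈ 0.233 mm.

0.233 mm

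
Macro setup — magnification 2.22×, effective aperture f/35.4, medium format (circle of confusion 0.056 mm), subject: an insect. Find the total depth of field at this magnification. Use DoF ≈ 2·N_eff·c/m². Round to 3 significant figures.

At magnification m, DoF ≈ 2·N_eff·c/m² = 2 × 35.4 × 0.056 / 2.22² = 3.965 / 4.928 ≈ 0.804 mm.

0.804 mm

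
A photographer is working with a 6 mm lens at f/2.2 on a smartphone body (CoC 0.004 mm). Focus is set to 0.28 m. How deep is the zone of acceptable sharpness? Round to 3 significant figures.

Hyperfocal distance H = f²/(N·c) + f = 6²/(2.2 × 0.004) + 6 = 36/0.0088 + 6 ≈ 4096.9 mm ≈ 4.097 m.
Near limit Dn = s·(H − f)/(H + s − 2f) = 280 × (4096.9 − 6) / (4096.9 + 280 − 2 × 6) = 280 × 4090.9 / 4364.9 ≈ 262.423 mm.
Far limit Df = s·(H − f)/(H − s) = 280 × (4096.9 − 6) / (4096.9 − 280) = 280 × 4090.9 / 3816.9 ≈ 300.100 mm.
Depth of field = Df − Dn = 300.100 − 262.423 ≈ 37.677 mm.

37.7 mm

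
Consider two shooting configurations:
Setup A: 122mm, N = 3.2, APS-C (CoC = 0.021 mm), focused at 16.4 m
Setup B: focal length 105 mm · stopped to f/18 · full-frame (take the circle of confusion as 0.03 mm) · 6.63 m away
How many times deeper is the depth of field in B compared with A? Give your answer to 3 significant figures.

1.95

Setup A: H = 122²/(3.2×0.021) + 122 ≈ 221610.1 mm; DoF = Df − Dn = 17700.9 − 15277.2 ≈ 2423.7 mm.
Setup B: H = 105²/(18×0.03) + 105 ≈ 20521.7 mm; DoF = Df − Dn = 9744.2 − 5024.3 ≈ 4719.9 mm.
Ratio = 4719.9 / 2423.7 ≈ 1.95.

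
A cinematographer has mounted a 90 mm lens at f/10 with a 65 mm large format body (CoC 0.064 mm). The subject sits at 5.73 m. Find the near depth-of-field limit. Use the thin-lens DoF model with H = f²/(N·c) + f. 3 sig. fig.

3.96 m

Hyperfocal distance H = f²/(N·c) + f = 90²/(10 × 0.064) + 90 = 8100/0.64 + 90 ≈ 12746.2 mm ≈ 12.75 m.
Near limit Dn = s·(H − f)/(H + s − 2f) = 5730 × (12746.2 − 90) / (12746.2 + 5730 − 2 × 90) = 5730 × 12656.2 / 18296.2 ≈ 3963.7 mm ≈ 3.96 m.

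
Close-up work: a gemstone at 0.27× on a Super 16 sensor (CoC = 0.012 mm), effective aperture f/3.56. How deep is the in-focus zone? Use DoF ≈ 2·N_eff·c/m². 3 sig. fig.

At magnification m, DoF ≈ 2·N_eff·c/m² = 2 × 3.56 × 0.012 / 0.27² = 0.08544 / 0.0729 ≈ 1.17 mm.

1.17 mm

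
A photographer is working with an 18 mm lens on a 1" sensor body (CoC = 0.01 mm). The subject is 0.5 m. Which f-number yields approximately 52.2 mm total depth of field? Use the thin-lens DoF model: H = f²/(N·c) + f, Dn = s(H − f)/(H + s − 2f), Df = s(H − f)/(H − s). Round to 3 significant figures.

f/3.50

Write h = H − f = f²/(N·c). The thin-lens limits are Dn = s·h/(h + (s−f)) and Df = s·h/(h − (s−f)), so DoF = Df − Dn = 2·s·(s−f)·h / (h² − (s−f)²).
That is a quadratic in h: DoF·h² − 2·s·(s−f)·h − DoF·(s−f)² = 0 ⇒ h = (s−f)·(s + √(s² + DoF²)) / DoF = 482 × (500 + √(500² + 52.2²)) / 52.2 = 482 × (500 + 502.717) / 52.2 ≈ 9258.8 mm.
Then N = f²/(c·h) = 18² / (0.01 × 9258.8) = 324 / 92.588 ≈ 3.50.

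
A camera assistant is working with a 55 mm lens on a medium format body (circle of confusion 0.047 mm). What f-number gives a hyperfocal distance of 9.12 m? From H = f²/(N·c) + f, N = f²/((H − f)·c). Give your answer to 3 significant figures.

f/7.10

Rearrange H = f²/(N·c) + f for N: N = f² / ((H − f)·c).
N = 55² / ((9120 − 55) × 0.047) = 3025 / 426.1 ≈ 7.10.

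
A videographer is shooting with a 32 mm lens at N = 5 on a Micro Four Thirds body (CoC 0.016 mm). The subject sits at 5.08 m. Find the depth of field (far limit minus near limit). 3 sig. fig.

Hyperfocal distance H = f²/(N·c) + f = 32²/(5 × 0.016) + 32 = 1024/0.08 + 32 ≈ 12832.0 mm ≈ 12.83 m.
Near limit Dn = s·(H − f)/(H + s − 2f) = 5080 × (12832.0 − 32) / (12832.0 + 5080 − 2 × 32) = 5080 × 12800.0 / 17848.0 ≈ 3643.2 mm.
Far limit Df = s·(H − f)/(H − s) = 5080 × (12832.0 − 32) / (12832.0 − 5080) = 5080 × 12800.0 / 7752.0 ≈ 8388.0 mm.
Depth of field = Df − Dn = 8388.0 − 3643.2 ≈ 4744.8 mm ≈ 4.74 m.

4.74 m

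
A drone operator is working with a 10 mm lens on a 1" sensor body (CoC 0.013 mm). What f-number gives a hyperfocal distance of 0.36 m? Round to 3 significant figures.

Rearrange H = f²/(N·c) + f for N: N = f² / ((H − f)·c).
N = 10² / ((360 − 10) × 0.013) = 100 / 4.550 ≈ 22.

f/22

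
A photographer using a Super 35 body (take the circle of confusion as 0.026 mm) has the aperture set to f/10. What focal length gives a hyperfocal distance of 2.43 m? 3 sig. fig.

25.0 mm

From H = f²/(N·c) + f, with f ≪ H: f ≈ √(H·N·c) = √(2430 × 10 × 0.026) = √631.80 ≈ 25.14 mm.
Exact: f² + N·c·f − N·c·H = 0 ⇒ f = (−N·c + √((N·c)² + 4·N·c·H))/2 = (−0.26 + √2527.3)/2 ≈ 25.006 mm ≈ 25.0 mm.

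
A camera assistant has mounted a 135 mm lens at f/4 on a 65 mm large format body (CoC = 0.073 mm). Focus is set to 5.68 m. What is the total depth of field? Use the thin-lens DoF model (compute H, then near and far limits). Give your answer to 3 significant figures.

Hyperfocal distance H = f²/(N·c) + f = 135²/(4 × 0.073) + 135 = 18225/0.292 + 135 ≈ 62549.4 mm ≈ 62.55 m.
Near limit Dn = s·(H − f)/(H + s − 2f) = 5680 × (62549.4 − 135) / (62549.4 + 5680 − 2 × 135) = 5680 × 62414.4 / 67959.4 ≈ 5216.6 mm.
Far limit Df = s·(H − f)/(H − s) = 5680 × (62549.4 − 135) / (62549.4 − 5680) = 5680 × 62414.4 / 56869.4 ≈ 6233.8 mm.
Depth of field = Df − Dn = 6233.8 − 5216.6 ≈ 1017.2 mm ≈ 1.02 m.

1.02 m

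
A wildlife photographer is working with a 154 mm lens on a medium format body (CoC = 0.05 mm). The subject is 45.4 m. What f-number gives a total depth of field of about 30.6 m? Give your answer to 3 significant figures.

f/3.20

Write h = H − f = f²/(N·c). The thin-lens limits are Dn = s·h/(h + (s−f)) and Df = s·h/(h − (s−f)), so DoF = Df − Dn = 2·s·(s−f)·h / (h² − (s−f)²).
That is a quadratic in h: DoF·h² − 2·s·(s−f)·h − DoF·(s−f)² = 0 ⇒ h = (s−f)·(s + √(s² + DoF²)) / DoF = 45246 × (45400 + √(45400² + 30600²)) / 30600 = 45246 × (45400 + 54749.6) / 30600 ≈ 148084 mm.
Then N = f²/(c·h) = 154² / (0.05 × 148084) = 23716 / 7404.2 ≈ 3.20.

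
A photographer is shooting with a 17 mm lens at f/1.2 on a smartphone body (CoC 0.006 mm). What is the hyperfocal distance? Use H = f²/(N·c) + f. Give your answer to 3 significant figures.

Hyperfocal distance H = f²/(N·c) + f = 17²/(1.2 × 0.006) + 17 = 289/0.0072 + 17 ≈ 40155.9 mm ≈ 40.2 m.

40.2 m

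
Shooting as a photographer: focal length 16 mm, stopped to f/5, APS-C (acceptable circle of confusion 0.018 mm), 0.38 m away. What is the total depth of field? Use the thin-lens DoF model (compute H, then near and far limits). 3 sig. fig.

Hyperfocal distance H = f²/(N·c) + f = 16²/(5 × 0.018) + 16 = 256/0.09 + 16 ≈ 2860.4 mm ≈ 2.860 m.
Near limit Dn = s·(H − f)/(H + s − 2f) = 380 × (2860.4 − 16) / (2860.4 + 380 − 2 × 16) = 380 × 2844.4 / 3208.4 ≈ 336.889 mm.
Far limit Df = s·(H − f)/(H − s) = 380 × (2860.4 − 16) / (2860.4 − 380) = 380 × 2844.4 / 2480.4 ≈ 435.764 mm.
Depth of field = Df − Dn = 435.764 − 336.889 ≈ 98.875 mm.

98.9 mm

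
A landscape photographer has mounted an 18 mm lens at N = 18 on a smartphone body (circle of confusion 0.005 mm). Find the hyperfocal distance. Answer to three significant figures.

3.62 m

Hyperfocal distance H = f²/(N·c) + f = 18²/(18 × 0.005) + 18 = 324/0.09 + 18 ≈ 3618.0 mm ≈ 3.62 m.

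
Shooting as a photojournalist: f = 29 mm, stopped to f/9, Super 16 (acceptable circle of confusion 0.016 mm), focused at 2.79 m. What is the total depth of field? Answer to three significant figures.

3.40 m

Hyperfocal distance H = f²/(N·c) + f = 29²/(9 × 0.016) + 29 = 841/0.144 + 29 ≈ 5869.3 mm ≈ 5.869 m.
Near limit Dn = s·(H − f)/(H + s − 2f) = 2790 × (5869.3 − 29) / (5869.3 + 2790 − 2 × 29) = 2790 × 5840.3 / 8601.3 ≈ 1894.4 mm.
Far limit Df = s·(H − f)/(H − s) = 2790 × (5869.3 − 29) / (5869.3 − 2790) = 2790 × 5840.3 / 3079.3 ≈ 5291.6 mm.
Depth of field = Df − Dn = 5291.6 − 1894.4 ≈ 3397.2 mm ≈ 3.40 m.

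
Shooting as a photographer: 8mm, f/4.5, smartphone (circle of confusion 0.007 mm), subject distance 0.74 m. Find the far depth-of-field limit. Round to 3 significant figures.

1.16 m

Hyperfocal distance H = f²/(N·c) + f = 8²/(4.5 × 0.007) + 8 = 64/0.0315 + 8 ≈ 2039.7 mm ≈ 2.040 m.
Far limit Df = s·(H − f)/(H − s) = 740 × (2039.7 − 8) / (2039.7 − 740) = 740 × 2031.7 / 1299.7 ≈ 1156.8 mm ≈ 1.16 m.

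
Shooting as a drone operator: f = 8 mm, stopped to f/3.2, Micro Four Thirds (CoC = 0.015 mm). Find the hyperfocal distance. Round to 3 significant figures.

Hyperfocal distance H = f²/(N·c) + f = 8²/(3.2 × 0.015) + 8 = 64/0.048 + 8 ≈ 1341.3 mm ≈ 1.34 m.

1.34 m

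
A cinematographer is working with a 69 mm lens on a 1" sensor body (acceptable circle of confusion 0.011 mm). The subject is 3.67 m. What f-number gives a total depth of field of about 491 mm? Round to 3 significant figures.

f/8

Write h = H − f = f²/(N·c). The thin-lens limits are Dn = s·h/(h + (s−f)) and Df = s·h/(h − (s−f)), so DoF = Df − Dn = 2·s·(s−f)·h / (h² − (s−f)²).
That is a quadratic in h: DoF·h² − 2·s·(s−f)·h − DoF·(s−f)² = 0 ⇒ h = (s−f)·(s + √(s² + DoF²)) / DoF = 3601 × (3670 + √(3670² + 491²)) / 491 = 3601 × (3670 + 3702.70) / 491 ≈ 54071 mm.
Then N = f²/(c·h) = 69² / (0.011 × 54071) = 4761 / 594.79 ≈ 8.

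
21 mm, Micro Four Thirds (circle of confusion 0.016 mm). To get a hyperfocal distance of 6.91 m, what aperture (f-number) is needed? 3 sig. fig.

Rearrange H = f²/(N·c) + f for N: N = f² / ((H − f)·c).
N = 21² / ((6910 − 21) × 0.016) = 441 / 110.2 ≈ 4.

f/4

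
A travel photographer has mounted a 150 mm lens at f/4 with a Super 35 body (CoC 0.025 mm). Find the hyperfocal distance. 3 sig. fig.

Hyperfocal distance H = f²/(N·c) + f = 150²/(4 × 0.025) + 150 = 22500/0.1 + 150 ≈ 225150.0 mm ≈ 225 m.

225 m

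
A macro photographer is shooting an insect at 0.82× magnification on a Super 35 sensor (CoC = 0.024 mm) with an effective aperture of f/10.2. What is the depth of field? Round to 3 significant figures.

0.728 mm

At magnification m, DoF ≈ 2·N_eff·c/m² = 2 × 10.2 × 0.024 / 0.82² = 0.4896 / 0.6724 ≈ 0.728 mm.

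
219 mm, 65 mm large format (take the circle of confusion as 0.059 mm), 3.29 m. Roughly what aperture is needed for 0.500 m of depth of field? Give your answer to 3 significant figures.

f/20

Write h = H − f = f²/(N·c). The thin-lens limits are Dn = s·h/(h + (s−f)) and Df = s·h/(h − (s−f)), so DoF = Df − Dn = 2·s·(s−f)·h / (h² − (s−f)²).
That is a quadratic in h: DoF·h² − 2·s·(s−f)·h − DoF·(s−f)² = 0 ⇒ h = (s−f)·(s + √(s² + DoF²)) / DoF = 3071 × (3290 + √(3290² + 500²)) / 500 = 3071 × (3290 + 3327.78) / 500 ≈ 40646 mm.
Then N = f²/(c·h) = 219² / (0.059 × 40646) = 47961 / 2398.1 ≈ 20.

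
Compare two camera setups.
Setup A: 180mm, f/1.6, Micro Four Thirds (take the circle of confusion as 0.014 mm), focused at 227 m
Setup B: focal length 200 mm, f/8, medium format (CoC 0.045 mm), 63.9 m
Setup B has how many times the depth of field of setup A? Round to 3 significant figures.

Setup A: H = 180²/(1.6×0.014) + 180 ≈ 1446608.6 mm; DoF = Df − Dn = 269217 − 196229 ≈ 72988 mm.
Setup B: H = 200²/(8×0.045) + 200 ≈ 111311.1 mm; DoF = Df − Dn = 149754 − 40615 ≈ 109139 mm.
Ratio = 109139 / 72988 ≈ 1.50.

1.50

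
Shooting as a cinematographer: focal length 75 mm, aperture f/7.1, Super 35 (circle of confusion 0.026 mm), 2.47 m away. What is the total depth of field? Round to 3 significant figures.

Hyperfocal distance H = f²/(N·c) + f = 75²/(7.1 × 0.026) + 75 = 5625/0.1846 + 75 ≈ 30546.3 mm ≈ 30.55 m.
Near limit Dn = s·(H − f)/(H + s − 2f) = 2470 × (30546.3 − 75) / (30546.3 + 2470 − 2 × 75) = 2470 × 30471.3 / 32866.3 ≈ 2290.01 mm.
Far limit Df = s·(H − f)/(H − s) = 2470 × (30546.3 − 75) / (30546.3 − 2470) = 2470 × 30471.3 / 28076.3 ≈ 2680.70 mm.
Depth of field = Df − Dn = 2680.70 − 2290.01 ≈ 390.69 mm.

391 mm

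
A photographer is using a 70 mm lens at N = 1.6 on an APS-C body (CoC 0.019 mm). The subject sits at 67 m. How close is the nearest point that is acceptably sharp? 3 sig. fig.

47.3 m

Hyperfocal distance H = f²/(N·c) + f = 70²/(1.6 × 0.019) + 70 = 4900/0.0304 + 70 ≈ 161254.2 mm ≈ 161.3 m.
Near limit Dn = s·(H − f)/(H + s − 2f) = 67000 × (161254.2 − 70) / (161254.2 + 67000 − 2 × 70) = 67000 × 161184.2 / 228114.2 ≈ 47342 mm ≈ 47.3 m.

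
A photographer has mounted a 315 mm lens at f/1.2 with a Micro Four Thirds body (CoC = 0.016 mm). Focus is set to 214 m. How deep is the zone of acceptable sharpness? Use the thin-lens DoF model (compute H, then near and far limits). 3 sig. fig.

17.7 m

Hyperfocal distance H = f²/(N·c) + f = 315²/(1.2 × 0.016) + 315 = 99225/0.0192 + 315 ≈ 5168283.8 mm ≈ 5168 m.
Near limit Dn = s·(H − f)/(H + s − 2f) = 214000 × (5168283.8 − 315) / (5168283.8 + 214000 − 2 × 315) = 214000 × 5167968.8 / 5381653.8 ≈ 205503 mm.
Far limit Df = s·(H − f)/(H − s) = 214000 × (5168283.8 − 315) / (5168283.8 − 214000) = 214000 × 5167968.8 / 4954283.8 ≈ 223230 mm.
Depth of field = Df − Dn = 223230 − 205503 ≈ 17727 mm ≈ 17.7 m.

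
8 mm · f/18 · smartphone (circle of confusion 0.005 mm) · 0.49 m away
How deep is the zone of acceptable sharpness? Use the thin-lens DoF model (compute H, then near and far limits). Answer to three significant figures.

1.23 m

Hyperfocal distance H = f²/(N·c) + f = 8²/(18 × 0.005) + 8 = 64/0.09 + 8 ≈ 719.1 mm ≈ 0.719 m.
Near limit Dn = s·(H − f)/(H + s − 2f) = 490 × (719.1 − 8) / (719.1 + 490 − 2 × 8) = 490 × 711.1 / 1193.1 ≈ 292.0 mm.
Far limit Df = s·(H − f)/(H − s) = 490 × (719.1 − 8) / (719.1 − 490) = 490 × 711.1 / 229.1 ≈ 1520.9 mm.
Depth of field = Df − Dn = 1520.9 − 292.0 ≈ 1228.9 mm ≈ 1.23 m.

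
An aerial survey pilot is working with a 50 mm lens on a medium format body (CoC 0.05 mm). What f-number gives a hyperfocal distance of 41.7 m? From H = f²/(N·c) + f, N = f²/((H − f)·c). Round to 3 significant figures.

Rearrange H = f²/(N·c) + f for N: N = f² / ((H − f)·c).
N = 50² / ((41700 − 50) × 0.05) = 2500 / 2082 ≈ 1.20.

f/1.20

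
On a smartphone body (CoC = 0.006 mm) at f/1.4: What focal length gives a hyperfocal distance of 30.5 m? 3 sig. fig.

16.0 mm

From H = f²/(N·c) + f, with f ≪ H: f ≈ √(H·N·c) = √(30500 × 1.4 × 0.006) = √256.20 ≈ 16.01 mm.
The +f correction barely moves this — solving exactly, f² + N·c·f − N·c·H = 0 ⇒ f = (−N·c + √((N·c)² + 4·N·c·H))/2 = (−0.0084 + √1024.8)/2 ≈ 16.002 mm, so f ≈ 16.0 mm.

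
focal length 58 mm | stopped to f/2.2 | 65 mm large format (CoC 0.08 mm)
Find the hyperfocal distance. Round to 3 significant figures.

Hyperfocal distance H = f²/(N·c) + f = 58²/(2.2 × 0.08) + 58 = 3364/0.176 + 58 ≈ 19171.6 mm ≈ 19.2 m.

19.2 m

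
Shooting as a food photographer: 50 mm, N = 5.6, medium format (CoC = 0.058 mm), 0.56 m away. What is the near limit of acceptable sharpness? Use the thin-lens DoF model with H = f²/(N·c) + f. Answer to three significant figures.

0.525 m

Hyperfocal distance H = f²/(N·c) + f = 50²/(5.6 × 0.058) + 50 = 2500/0.3248 + 50 ≈ 7747.0 mm ≈ 7.747 m.
Near limit Dn = s·(H − f)/(H + s − 2f) = 560 × (7747.0 − 50) / (7747.0 + 560 − 2 × 50) = 560 × 7697.0 / 8207.0 ≈ 525.20 mm ≈ 0.525 m.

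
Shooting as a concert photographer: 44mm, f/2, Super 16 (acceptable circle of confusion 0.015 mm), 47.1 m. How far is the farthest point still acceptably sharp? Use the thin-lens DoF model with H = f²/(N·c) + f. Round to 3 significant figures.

174 m

Hyperfocal distance H = f²/(N·c) + f = 44²/(2 × 0.015) + 44 = 1936/0.03 + 44 ≈ 64577.3 mm ≈ 64.58 m.
Far limit Df = s·(H − f)/(H − s) = 47100 × (64577.3 − 44) / (64577.3 − 47100) = 47100 × 64533.3 / 17477.3 ≈ 173912 mm ≈ 174 m.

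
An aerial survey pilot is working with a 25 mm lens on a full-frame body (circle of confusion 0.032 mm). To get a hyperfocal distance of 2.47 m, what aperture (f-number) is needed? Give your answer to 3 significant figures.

Rearrange H = f²/(N·c) + f for N: N = f² / ((H − f)·c).
N = 25² / ((2470 − 25) × 0.032) = 625 / 78.24 ≈ 7.99.

f/7.99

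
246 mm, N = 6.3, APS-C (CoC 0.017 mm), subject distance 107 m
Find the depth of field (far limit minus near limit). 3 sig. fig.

41.9 m

Hyperfocal distance H = f²/(N·c) + f = 246²/(6.3 × 0.017) + 246 = 60516/0.1071 + 246 ≈ 565288.0 mm ≈ 565.3 m.
Near limit Dn = s·(H − f)/(H + s − 2f) = 107000 × (565288.0 − 246) / (565288.0 + 107000 − 2 × 246) = 107000 × 565042.0 / 671796.0 ≈ 89997 mm.
Far limit Df = s·(H − f)/(H − s) = 107000 × (565288.0 − 246) / (565288.0 − 107000) = 107000 × 565042.0 / 458288.0 ≈ 131925 mm.
Depth of field = Df − Dn = 131925 − 89997 ≈ 41928 mm ≈ 41.9 m.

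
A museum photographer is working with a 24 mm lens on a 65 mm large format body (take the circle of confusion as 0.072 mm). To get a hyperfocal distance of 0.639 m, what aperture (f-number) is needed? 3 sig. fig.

f/13

Rearrange H = f²/(N·c) + f for N: N = f² / ((H − f)·c).
N = 24² / ((639 − 24) × 0.072) = 576 / 44.28 ≈ 13.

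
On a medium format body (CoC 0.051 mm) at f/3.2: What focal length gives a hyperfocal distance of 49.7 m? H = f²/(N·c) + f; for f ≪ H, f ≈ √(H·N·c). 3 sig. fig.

From H = f²/(N·c) + f, with f ≪ H: f ≈ √(H·N·c) = √(49700 × 3.2 × 0.051) = √8111.0 ≈ 90.06 mm.
Exact: f² + N·c·f − N·c·H = 0 ⇒ f = (−N·c + √((N·c)² + 4·N·c·H))/2 = (−0.1632 + √32444)/2 ≈ 89.980 mm ≈ 90.0 mm.

90.0 mm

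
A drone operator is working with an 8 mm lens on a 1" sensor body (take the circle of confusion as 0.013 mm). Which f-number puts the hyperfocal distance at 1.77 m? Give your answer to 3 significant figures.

f/2.79

Rearrange H = f²/(N·c) + f for N: N = f² / ((H − f)·c).
N = 8² / ((1770 − 8) × 0.013) = 64 / 22.91 ≈ 2.79.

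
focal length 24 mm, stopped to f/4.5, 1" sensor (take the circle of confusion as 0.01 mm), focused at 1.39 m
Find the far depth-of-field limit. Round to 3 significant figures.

1.56 m

Hyperfocal distance H = f²/(N·c) + f = 24²/(4.5 × 0.01) + 24 = 576/0.045 + 24 ≈ 12824.0 mm ≈ 12.82 m.
Far limit Df = s·(H − f)/(H − s) = 1390 × (12824.0 − 24) / (12824.0 − 1390) = 1390 × 12800.0 / 11434.0 ≈ 1556.1 mm ≈ 1.56 m.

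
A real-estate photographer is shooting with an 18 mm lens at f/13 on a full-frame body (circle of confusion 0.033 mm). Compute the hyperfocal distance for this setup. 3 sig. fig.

0.773 m

Hyperfocal distance H = f²/(N·c) + f = 18²/(13 × 0.033) + 18 = 324/0.429 + 18 ≈ 773.2 mm ≈ 0.773 m.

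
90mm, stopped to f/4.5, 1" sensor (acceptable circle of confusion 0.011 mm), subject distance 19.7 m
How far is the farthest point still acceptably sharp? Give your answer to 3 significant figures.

22.4 m

Hyperfocal distance H = f²/(N·c) + f = 90²/(4.5 × 0.011) + 90 = 8100/0.0495 + 90 ≈ 163726.4 mm ≈ 163.7 m.
Far limit Df = s·(H − f)/(H − s) = 19700 × (163726.4 − 90) / (163726.4 − 19700) = 19700 × 163636.4 / 144026.4 ≈ 22382 mm ≈ 22.4 m.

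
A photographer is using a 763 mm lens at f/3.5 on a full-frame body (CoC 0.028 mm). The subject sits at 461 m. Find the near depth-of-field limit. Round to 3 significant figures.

Hyperfocal distance H = f²/(N·c) + f = 763²/(3.5 × 0.028) + 763 = 582169/0.098 + 763 ≈ 5941263.0 mm ≈ 5941 m.
Near limit Dn = s·(H − f)/(H + s − 2f) = 461000 × (5941263.0 − 763) / (5941263.0 + 461000 − 2 × 763) = 461000 × 5940500.0 / 6400737.0 ≈ 427852 mm ≈ 428 m.

428 m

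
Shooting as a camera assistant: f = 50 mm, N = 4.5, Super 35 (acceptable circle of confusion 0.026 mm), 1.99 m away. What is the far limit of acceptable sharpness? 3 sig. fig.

Hyperfocal distance H = f²/(N·c) + f = 50²/(4.5 × 0.026) + 50 = 2500/0.117 + 50 ≈ 21417.5 mm ≈ 21.42 m.
Far limit Df = s·(H − f)/(H − s) = 1990 × (21417.5 − 50) / (21417.5 − 1990) = 1990 × 21367.5 / 19427.5 ≈ 2188.7 mm ≈ 2.19 m.

2.19 m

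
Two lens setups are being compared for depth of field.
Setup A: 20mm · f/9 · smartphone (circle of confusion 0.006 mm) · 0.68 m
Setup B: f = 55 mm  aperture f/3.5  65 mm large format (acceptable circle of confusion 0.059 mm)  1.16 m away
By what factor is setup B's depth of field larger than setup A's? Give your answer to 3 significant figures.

Setup A: H = 20²/(9×0.006) + 20 ≈ 7427.4 mm; DoF = Df − Dn = 746.51 − 624.37 ≈ 122.14 mm.
Setup B: H = 55²/(3.5×0.059) + 55 ≈ 14703.9 mm; DoF = Df − Dn = 1254.64 − 1078.64 ≈ 176.00 mm.
Ratio = 176.00 / 122.14 ≈ 1.44.

1.44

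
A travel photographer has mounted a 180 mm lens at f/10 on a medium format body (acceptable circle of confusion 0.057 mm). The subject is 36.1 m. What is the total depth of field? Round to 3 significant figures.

76.0 m

Hyperfocal distance H = f²/(N·c) + f = 180²/(10 × 0.057) + 180 = 32400/0.57 + 180 ≈ 57022.1 mm ≈ 57.02 m.
Near limit Dn = s·(H − f)/(H + s − 2f) = 36100 × (57022.1 − 180) / (57022.1 + 36100 − 2 × 180) = 36100 × 56842.1 / 92762.1 ≈ 22121 mm.
Far limit Df = s·(H − f)/(H − s) = 36100 × (57022.1 − 180) / (57022.1 − 36100) = 36100 × 56842.1 / 20922.1 ≈ 98078 mm.
Depth of field = Df − Dn = 98078 − 22121 ≈ 75957 mm ≈ 76.0 m.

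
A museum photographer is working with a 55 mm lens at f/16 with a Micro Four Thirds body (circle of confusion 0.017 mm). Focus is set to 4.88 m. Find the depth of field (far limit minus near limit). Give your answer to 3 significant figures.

5.22 m

Hyperfocal distance H = f²/(N·c) + f = 55²/(16 × 0.017) + 55 = 3025/0.272 + 55 ≈ 11176.3 mm ≈ 11.18 m.
Near limit Dn = s·(H − f)/(H + s − 2f) = 4880 × (11176.3 − 55) / (11176.3 + 4880 − 2 × 55) = 4880 × 11121.3 / 15946.3 ≈ 3403.4 mm.
Far limit Df = s·(H − f)/(H − s) = 4880 × (11176.3 − 55) / (11176.3 − 4880) = 4880 × 11121.3 / 6296.3 ≈ 8619.6 mm.
Depth of field = Df − Dn = 8619.6 − 3403.4 ≈ 5216.2 mm ≈ 5.22 m.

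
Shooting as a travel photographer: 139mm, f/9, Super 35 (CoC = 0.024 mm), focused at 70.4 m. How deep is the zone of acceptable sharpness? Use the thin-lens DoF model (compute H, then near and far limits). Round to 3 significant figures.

Hyperfocal distance H = f²/(N·c) + f = 139²/(9 × 0.024) + 139 = 19321/0.216 + 139 ≈ 89588.1 mm ≈ 89.59 m.
Near limit Dn = s·(H − f)/(H + s − 2f) = 70400 × (89588.1 − 139) / (89588.1 + 70400 − 2 × 139) = 70400 × 89449.1 / 159710.1 ≈ 39429 mm.
Far limit Df = s·(H − f)/(H − s) = 70400 × (89588.1 − 139) / (89588.1 − 70400) = 70400 × 89449.1 / 19188.1 ≈ 328184 mm.
Depth of field = Df − Dn = 328184 − 39429 ≈ 288755 mm ≈ 289 m.

289 m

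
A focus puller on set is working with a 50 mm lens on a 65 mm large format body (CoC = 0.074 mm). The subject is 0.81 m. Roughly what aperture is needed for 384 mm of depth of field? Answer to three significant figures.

Write h = H − f = f²/(N·c). The thin-lens limits are Dn = s·h/(h + (s−f)) and Df = s·h/(h − (s−f)), so DoF = Df − Dn = 2·s·(s−f)·h / (h² − (s−f)²).
That is a quadratic in h: DoF·h² − 2·s·(s−f)·h − DoF·(s−f)² = 0 ⇒ h = (s−f)·(s + √(s² + DoF²)) / DoF = 760 × (810 + √(810² + 384²)) / 384 = 760 × (810 + 896.413) / 384 ≈ 3377.3 mm.
Then N = f²/(c·h) = 50² / (0.074 × 3377.3) = 2500 / 249.92 ≈ 10.

f/10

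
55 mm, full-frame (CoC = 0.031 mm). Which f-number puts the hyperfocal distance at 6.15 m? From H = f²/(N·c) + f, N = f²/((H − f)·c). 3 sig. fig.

f/16

Rearrange H = f²/(N·c) + f for N: N = f² / ((H − f)·c).
N = 55² / ((6150 − 55) × 0.031) = 3025 / 188.9 ≈ 16.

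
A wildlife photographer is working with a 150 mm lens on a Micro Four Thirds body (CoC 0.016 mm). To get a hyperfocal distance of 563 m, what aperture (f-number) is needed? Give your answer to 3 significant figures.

Rearrange H = f²/(N·c) + f for N: N = f² / ((H − f)·c).
N = 150² / ((563000 − 150) × 0.016) = 22500 / 9006 ≈ 2.50.

f/2.50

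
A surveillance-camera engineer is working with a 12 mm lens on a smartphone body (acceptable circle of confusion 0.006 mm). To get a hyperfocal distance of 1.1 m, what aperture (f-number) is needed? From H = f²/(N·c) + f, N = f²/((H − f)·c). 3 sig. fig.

Rearrange H = f²/(N·c) + f for N: N = f² / ((H − f)·c).
N = 12² / ((1100 − 12) × 0.006) = 144 / 6.528 ≈ 22.1.

f/22.1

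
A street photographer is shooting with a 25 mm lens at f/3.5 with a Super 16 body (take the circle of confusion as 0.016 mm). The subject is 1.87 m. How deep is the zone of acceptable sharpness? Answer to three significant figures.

0.636 m

Hyperfocal distance H = f²/(N·c) + f = 25²/(3.5 × 0.016) + 25 = 625/0.056 + 25 ≈ 11185.7 mm ≈ 11.19 m.
Near limit Dn = s·(H − f)/(H + s − 2f) = 1870 × (11185.7 − 25) / (11185.7 + 1870 − 2 × 25) = 1870 × 11160.7 / 13005.7 ≈ 1604.72 mm.
Far limit Df = s·(H − f)/(H − s) = 1870 × (11185.7 − 25) / (11185.7 − 1870) = 1870 × 11160.7 / 9315.7 ≈ 2240.36 mm.
Depth of field = Df − Dn = 2240.36 − 1604.72 ≈ 635.64 mm ≈ 0.636 m.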